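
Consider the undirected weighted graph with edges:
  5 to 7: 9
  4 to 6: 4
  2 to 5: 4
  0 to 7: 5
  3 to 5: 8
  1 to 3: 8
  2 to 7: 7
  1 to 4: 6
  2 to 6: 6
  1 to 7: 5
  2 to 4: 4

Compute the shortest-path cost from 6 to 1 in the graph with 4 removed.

18

Comparing a few candidate routes:
6 → 2 → 5 → 7 → 1: 6 + 4 + 9 + 5 = 24
6 → 2 → 7 → 1: 6 + 7 + 5 = 18
6 → 2 → 5 → 3 → 1: 6 + 4 + 8 + 8 = 26
The minimum is 18.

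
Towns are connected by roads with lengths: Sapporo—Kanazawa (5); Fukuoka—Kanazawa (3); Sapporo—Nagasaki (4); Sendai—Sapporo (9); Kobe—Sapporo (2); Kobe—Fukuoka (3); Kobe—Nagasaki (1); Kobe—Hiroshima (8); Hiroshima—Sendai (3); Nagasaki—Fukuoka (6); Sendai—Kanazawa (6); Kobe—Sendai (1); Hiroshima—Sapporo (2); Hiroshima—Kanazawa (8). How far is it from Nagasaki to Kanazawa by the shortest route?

7

Some routes from Nagasaki to Kanazawa:
Nagasaki - Kobe - Sapporo - Kanazawa: 1 + 2 + 5 = 8
Nagasaki - Sapporo - Kanazawa: 4 + 5 = 9
Nagasaki - Kobe - Sendai - Kanazawa: 1 + 1 + 6 = 8
Nagasaki - Fukuoka - Kanazawa: 6 + 3 = 9
Nagasaki - Kobe - Fukuoka - Kanazawa: 1 + 3 + 3 = 7
Best route has total 7.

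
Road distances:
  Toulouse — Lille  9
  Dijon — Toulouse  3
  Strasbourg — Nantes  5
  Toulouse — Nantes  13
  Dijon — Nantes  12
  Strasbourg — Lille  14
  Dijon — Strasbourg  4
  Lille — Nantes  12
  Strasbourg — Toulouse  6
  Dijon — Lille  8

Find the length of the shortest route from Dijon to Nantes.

9

Comparing a few candidate routes:
Dijon→Strasbourg→Nantes: 4 + 5 = 9
Dijon→Nantes: 12
Dijon→Toulouse→Strasbourg→Nantes: 3 + 6 + 5 = 14
Dijon→Toulouse→Nantes: 3 + 13 = 16
The minimum is 9.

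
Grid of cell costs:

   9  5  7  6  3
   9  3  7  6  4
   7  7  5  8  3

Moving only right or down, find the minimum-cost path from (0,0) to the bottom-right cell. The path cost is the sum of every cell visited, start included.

Cheapest: (0,0) -> (0,1) -> (0,2) -> (0,3) -> (0,4) -> (1,4) -> (2,4)
  9 + 5 + 7 + 6 + 3 + 4 + 3 = 37

37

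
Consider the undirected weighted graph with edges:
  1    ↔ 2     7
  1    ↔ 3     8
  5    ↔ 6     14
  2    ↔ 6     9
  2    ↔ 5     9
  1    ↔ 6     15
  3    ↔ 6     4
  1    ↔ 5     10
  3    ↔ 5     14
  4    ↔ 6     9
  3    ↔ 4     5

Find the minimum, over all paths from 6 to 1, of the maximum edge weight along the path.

Some routes from 6 to 1:
6-3-1: max(4, 8) = 8
6-5-3-1: max(14, 14, 8) = 14
6-2-5-1: max(9, 9, 10) = 10
6-2-1: max(9, 7) = 9
6-4-3-1: max(9, 5, 8) = 9
Best route has worst link 8.

8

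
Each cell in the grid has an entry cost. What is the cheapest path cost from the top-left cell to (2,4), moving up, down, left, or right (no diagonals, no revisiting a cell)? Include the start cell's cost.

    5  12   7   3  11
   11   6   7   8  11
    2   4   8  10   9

Path [0,0] → [1,0] → [2,0] → [2,1] → [2,2] → [2,3] → [2,4]: 5 + 11 + 2 + 4 + 8 + 10 + 9 = 49.

49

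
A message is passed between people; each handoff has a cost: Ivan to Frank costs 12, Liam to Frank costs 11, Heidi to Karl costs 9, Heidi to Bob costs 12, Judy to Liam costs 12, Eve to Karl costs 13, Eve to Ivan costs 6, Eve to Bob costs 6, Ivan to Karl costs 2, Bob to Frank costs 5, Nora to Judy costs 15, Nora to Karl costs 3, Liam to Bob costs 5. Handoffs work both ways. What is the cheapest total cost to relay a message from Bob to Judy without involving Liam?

Checking several routes:
Bob-Heidi-Karl-Nora-Judy: 12 + 9 + 3 + 15 = 39
Bob-Frank-Ivan-Karl-Nora-Judy: 5 + 12 + 2 + 3 + 15 = 37
Bob-Eve-Karl-Nora-Judy: 6 + 13 + 3 + 15 = 37
Bob-Eve-Ivan-Karl-Nora-Judy: 6 + 6 + 2 + 3 + 15 = 32
The minimum is 32.

32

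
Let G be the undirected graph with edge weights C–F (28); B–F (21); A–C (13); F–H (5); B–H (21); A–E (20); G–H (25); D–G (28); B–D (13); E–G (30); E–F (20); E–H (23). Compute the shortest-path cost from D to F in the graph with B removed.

58

Routes from D to F avoiding B:
D - G - H - F: 28 + 25 + 5 = 58
D - G - E - H - F: 28 + 30 + 23 + 5 = 86
D - G - E - A - C - F: 28 + 30 + 20 + 13 + 28 = 119
D - G - E - F: 28 + 30 + 20 = 78
D - G - H - E - A - C - F: 28 + 25 + 23 + 20 + 13 + 28 = 137
D - G - H - E - F: 28 + 25 + 23 + 20 = 96
Shortest: 58.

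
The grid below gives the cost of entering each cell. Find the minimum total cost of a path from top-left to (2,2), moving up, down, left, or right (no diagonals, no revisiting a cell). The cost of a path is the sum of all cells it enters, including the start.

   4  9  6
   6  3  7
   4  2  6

21

Path (0,0) (1,0) (1,1) (2,1) (2,2): 4 + 6 + 3 + 2 + 6 = 21.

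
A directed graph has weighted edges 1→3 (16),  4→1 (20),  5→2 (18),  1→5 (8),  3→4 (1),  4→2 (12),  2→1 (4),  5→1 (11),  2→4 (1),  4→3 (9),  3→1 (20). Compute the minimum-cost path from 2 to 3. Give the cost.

Paths from 2 to 3:
2-4-3: 1 + 9 = 10
2-1-3: 4 + 16 = 20
2-4-1-3: 1 + 20 + 16 = 37
The minimum is 10.

10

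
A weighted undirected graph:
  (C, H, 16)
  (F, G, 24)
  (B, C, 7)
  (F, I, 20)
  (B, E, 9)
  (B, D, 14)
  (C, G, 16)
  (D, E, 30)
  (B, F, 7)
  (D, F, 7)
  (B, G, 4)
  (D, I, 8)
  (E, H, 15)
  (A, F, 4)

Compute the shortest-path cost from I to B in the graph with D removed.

Candidate routes:
I - F - G - B: 20 + 24 + 4 = 48
I - F - G - C - B: 20 + 24 + 16 + 7 = 67
I - F - B: 20 + 7 = 27
I - F - G - C - H - E - B: 20 + 24 + 16 + 16 + 15 + 9 = 100
The minimum is 27.

27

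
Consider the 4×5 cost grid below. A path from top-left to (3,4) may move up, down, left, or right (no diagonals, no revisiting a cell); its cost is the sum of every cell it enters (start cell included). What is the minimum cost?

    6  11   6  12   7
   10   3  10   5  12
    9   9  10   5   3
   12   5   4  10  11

Take (0,0)→(1,0)→(1,1)→(1,2)→(1,3)→(2,3)→(2,4)→(3,4) for a total of 6 + 10 + 3 + 10 + 5 + 5 + 3 + 11 = 53.

53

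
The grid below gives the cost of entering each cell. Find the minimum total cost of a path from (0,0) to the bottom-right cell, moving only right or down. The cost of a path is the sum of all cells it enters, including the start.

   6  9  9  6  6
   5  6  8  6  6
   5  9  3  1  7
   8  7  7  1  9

One optimal route is r0c0 r1c0 r1c1 r1c2 r2c2 r2c3 r3c3 r3c4.
Its cost is 6 + 5 + 6 + 8 + 3 + 1 + 1 + 9 = 39.
(Top row then right column would cost 58.)

39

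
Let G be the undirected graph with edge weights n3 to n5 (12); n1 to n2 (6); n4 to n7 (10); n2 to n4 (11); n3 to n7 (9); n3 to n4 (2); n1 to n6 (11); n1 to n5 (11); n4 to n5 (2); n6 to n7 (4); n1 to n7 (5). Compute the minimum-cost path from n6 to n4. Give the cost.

14

Checking several routes:
n6 -> n7 -> n1 -> n5 -> n4: 4 + 5 + 11 + 2 = 22
n6 -> n7 -> n3 -> n4: 4 + 9 + 2 = 15
n6 -> n1 -> n7 -> n4: 11 + 5 + 10 = 26
n6 -> n1 -> n5 -> n4: 11 + 11 + 2 = 24
n6 -> n7 -> n1 -> n2 -> n4: 4 + 5 + 6 + 11 = 26
n6 -> n7 -> n4: 4 + 10 = 14
The minimum is 14.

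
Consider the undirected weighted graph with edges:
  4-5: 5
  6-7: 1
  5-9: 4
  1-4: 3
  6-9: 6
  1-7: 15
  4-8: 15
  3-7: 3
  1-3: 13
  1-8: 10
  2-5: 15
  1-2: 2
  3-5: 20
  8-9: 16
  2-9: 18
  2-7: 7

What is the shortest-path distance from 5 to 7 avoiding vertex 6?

Some routes from 5 to 7 avoiding 6:
5 → 4 → 1 → 3 → 7: 5 + 3 + 13 + 3 = 24
5 → 4 → 1 → 2 → 7: 5 + 3 + 2 + 7 = 17
5 → 3 → 7: 20 + 3 = 23
5 → 4 → 1 → 7: 5 + 3 + 15 = 23
5 → 2 → 7: 15 + 7 = 22
Best route has total 17.

17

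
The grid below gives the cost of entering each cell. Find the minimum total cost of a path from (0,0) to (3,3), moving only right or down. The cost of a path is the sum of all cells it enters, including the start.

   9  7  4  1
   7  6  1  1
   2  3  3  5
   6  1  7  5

32

Take (0,0) → (0,1) → (0,2) → (0,3) → (1,3) → (2,3) → (3,3) for a total of 9 + 7 + 4 + 1 + 1 + 5 + 5 = 32.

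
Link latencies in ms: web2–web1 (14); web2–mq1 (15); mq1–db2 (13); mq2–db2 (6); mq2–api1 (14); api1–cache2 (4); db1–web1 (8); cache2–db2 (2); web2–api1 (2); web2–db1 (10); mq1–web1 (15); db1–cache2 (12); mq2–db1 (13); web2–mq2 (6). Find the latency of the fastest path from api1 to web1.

16

Comparing a few candidate routes:
api1 → web2 → web1: 2 + 14 = 16
api1 → web2 → db1 → web1: 2 + 10 + 8 = 20
api1 → cache2 → db1 → web1: 4 + 12 + 8 = 24
Shortest: 16 ms.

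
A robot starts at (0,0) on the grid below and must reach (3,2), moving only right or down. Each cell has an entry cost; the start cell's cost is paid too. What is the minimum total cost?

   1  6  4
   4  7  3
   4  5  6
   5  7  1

Path [0,0] -> [0,1] -> [0,2] -> [1,2] -> [2,2] -> [3,2]: 1 + 6 + 4 + 3 + 6 + 1 = 21.

21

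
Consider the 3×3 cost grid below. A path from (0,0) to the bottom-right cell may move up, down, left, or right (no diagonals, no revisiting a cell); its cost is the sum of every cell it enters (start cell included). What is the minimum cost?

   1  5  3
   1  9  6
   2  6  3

Best path: [0,0] -> [1,0] -> [2,0] -> [2,1] -> [2,2]
Cost: 1 + 1 + 2 + 6 + 3 = 13

13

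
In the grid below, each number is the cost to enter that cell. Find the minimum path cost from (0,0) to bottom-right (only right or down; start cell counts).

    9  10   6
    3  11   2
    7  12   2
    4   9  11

38

Path [0,0] -> [1,0] -> [1,1] -> [1,2] -> [2,2] -> [3,2]: 9 + 3 + 11 + 2 + 2 + 11 = 38.
(Top row then right column would cost 40.)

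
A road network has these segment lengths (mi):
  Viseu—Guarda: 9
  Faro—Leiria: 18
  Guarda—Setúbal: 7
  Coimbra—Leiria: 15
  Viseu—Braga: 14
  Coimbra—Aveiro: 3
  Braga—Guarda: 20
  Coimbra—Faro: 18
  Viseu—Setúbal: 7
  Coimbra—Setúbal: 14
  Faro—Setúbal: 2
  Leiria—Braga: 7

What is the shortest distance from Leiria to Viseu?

Comparing a few candidate routes:
Leiria-Braga-Guarda-Setúbal-Viseu: 7 + 20 + 7 + 7 = 41
Leiria-Faro-Setúbal-Guarda-Viseu: 18 + 2 + 7 + 9 = 36
Leiria-Braga-Viseu: 7 + 14 = 21
Leiria-Braga-Guarda-Viseu: 7 + 20 + 9 = 36
Leiria-Coimbra-Setúbal-Viseu: 15 + 14 + 7 = 36
Leiria-Faro-Setúbal-Viseu: 18 + 2 + 7 = 27
Best route has total 21 mi.

21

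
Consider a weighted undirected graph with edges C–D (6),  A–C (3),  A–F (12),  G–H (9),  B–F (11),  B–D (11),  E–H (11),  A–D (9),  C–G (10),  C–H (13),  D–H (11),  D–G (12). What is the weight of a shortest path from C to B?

Comparing a few candidate routes:
C → A → F → B: 3 + 12 + 11 = 26
C → A → D → B: 3 + 9 + 11 = 23
C → D → B: 6 + 11 = 17
The minimum is 17.

17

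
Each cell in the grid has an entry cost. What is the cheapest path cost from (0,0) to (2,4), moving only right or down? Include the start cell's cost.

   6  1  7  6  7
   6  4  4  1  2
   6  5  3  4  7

Best path: (0,0)→(0,1)→(1,1)→(1,2)→(1,3)→(1,4)→(2,4)
Cost: 6 + 1 + 4 + 4 + 1 + 2 + 7 = 25
For comparison, the top-then-right route costs 36.

25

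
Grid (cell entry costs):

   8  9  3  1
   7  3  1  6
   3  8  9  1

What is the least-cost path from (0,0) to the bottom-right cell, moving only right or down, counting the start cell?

26

Take [0,0]→[1,0]→[1,1]→[1,2]→[1,3]→[2,3] for a total of 8 + 7 + 3 + 1 + 6 + 1 = 26.
For comparison, the top-then-right route costs 28.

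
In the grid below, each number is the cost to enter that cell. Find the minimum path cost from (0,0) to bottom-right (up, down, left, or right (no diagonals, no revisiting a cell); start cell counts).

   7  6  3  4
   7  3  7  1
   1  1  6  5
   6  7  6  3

Best path: r0c0 -> r0c1 -> r0c2 -> r0c3 -> r1c3 -> r2c3 -> r3c3
Cost: 7 + 6 + 3 + 4 + 1 + 5 + 3 = 29

29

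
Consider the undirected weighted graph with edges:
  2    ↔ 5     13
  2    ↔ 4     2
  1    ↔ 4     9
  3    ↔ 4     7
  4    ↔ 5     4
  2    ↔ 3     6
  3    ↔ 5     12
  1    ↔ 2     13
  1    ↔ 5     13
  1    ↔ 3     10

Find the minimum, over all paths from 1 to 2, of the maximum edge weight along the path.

A few of the 1→2 routes:
1 → 3 → 2: max(10, 6) = 10
1 → 4 → 3 → 2: max(9, 7, 6) = 9
1 → 4 → 2: max(9, 2) = 9
1 → 3 → 4 → 2: max(10, 7, 2) = 10
Smallest bottleneck: 9.

9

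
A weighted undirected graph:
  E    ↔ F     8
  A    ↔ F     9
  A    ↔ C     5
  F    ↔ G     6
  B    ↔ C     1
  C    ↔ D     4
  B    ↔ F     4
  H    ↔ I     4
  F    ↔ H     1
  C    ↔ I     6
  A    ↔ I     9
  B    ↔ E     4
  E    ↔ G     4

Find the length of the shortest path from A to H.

Comparing a few candidate routes:
A → F → H: 9 + 1 = 10
A → I → H: 9 + 4 = 13
A → C → I → H: 5 + 6 + 4 = 15
A → C → B → F → H: 5 + 1 + 4 + 1 = 11
The minimum is 10.

10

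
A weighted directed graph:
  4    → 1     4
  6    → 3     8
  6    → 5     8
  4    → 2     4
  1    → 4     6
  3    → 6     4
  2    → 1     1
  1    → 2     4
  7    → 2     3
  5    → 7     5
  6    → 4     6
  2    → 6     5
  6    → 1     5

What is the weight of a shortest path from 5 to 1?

Candidate routes:
5 - 7 - 2 - 6 - 4 - 1: 5 + 3 + 5 + 6 + 4 = 23
5 - 7 - 2 - 1: 5 + 3 + 1 = 9
5 - 7 - 2 - 6 - 1: 5 + 3 + 5 + 5 = 18
The minimum is 9.

9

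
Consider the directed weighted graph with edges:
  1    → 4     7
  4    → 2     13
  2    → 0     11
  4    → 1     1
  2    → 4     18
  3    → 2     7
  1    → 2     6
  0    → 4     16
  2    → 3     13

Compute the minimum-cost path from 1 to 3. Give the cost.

19

Routes from 1 to 3:
1 - 2 - 3: 6 + 13 = 19
1 - 4 - 2 - 3: 7 + 13 + 13 = 33
The minimum is 19.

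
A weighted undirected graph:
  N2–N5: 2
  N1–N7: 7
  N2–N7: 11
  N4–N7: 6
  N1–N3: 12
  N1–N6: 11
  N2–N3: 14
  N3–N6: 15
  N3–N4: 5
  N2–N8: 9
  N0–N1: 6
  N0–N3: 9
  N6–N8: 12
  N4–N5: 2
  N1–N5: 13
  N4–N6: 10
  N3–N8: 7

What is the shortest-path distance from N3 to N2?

9

Checking several routes:
N3 -> N2: 14
N3 -> N4 -> N7 -> N2: 5 + 6 + 11 = 22
N3 -> N8 -> N2: 7 + 9 = 16
N3 -> N4 -> N5 -> N2: 5 + 2 + 2 = 9
N3 -> N1 -> N5 -> N2: 12 + 13 + 2 = 27
N3 -> N6 -> N4 -> N5 -> N2: 15 + 10 + 2 + 2 = 29
The minimum is 9.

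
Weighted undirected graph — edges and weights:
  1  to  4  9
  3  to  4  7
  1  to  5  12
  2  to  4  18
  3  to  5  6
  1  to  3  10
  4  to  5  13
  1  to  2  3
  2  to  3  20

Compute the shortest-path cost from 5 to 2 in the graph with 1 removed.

Candidate routes:
5 -> 3 -> 4 -> 2: 6 + 7 + 18 = 31
5 -> 4 -> 3 -> 2: 13 + 7 + 20 = 40
5 -> 3 -> 2: 6 + 20 = 26
5 -> 4 -> 2: 13 + 18 = 31
Best route has total 26.

26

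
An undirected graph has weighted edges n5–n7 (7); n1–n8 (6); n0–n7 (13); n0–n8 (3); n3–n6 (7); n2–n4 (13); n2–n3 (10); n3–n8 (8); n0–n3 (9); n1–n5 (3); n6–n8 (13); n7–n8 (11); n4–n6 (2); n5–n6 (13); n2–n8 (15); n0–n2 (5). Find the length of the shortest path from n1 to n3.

14

Comparing a few candidate routes:
n1 → n8 → n3: 6 + 8 = 14
n1 → n8 → n0 → n3: 6 + 3 + 9 = 18
n1 → n5 → n6 → n3: 3 + 13 + 7 = 23
The minimum is 14.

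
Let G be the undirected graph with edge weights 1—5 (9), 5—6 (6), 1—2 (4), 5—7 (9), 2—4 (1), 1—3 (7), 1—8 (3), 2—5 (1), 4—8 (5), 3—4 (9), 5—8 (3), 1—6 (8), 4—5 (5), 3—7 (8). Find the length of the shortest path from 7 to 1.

14

A few of the 7→1 routes:
7 -> 5 -> 4 -> 2 -> 1: 9 + 5 + 1 + 4 = 19
7 -> 5 -> 2 -> 1: 9 + 1 + 4 = 14
7 -> 5 -> 8 -> 1: 9 + 3 + 3 = 15
7 -> 3 -> 1: 8 + 7 = 15
7 -> 5 -> 1: 9 + 9 = 18
7 -> 5 -> 2 -> 4 -> 8 -> 1: 9 + 1 + 1 + 5 + 3 = 19
Shortest: 14.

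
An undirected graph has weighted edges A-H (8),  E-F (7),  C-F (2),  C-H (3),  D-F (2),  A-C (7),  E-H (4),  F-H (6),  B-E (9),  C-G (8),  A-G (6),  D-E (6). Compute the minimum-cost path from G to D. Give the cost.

Some routes from G to D:
G - C - F - D: 8 + 2 + 2 = 12
G - A - C - F - D: 6 + 7 + 2 + 2 = 17
G - C - H - F - D: 8 + 3 + 6 + 2 = 19
Shortest: 12.

12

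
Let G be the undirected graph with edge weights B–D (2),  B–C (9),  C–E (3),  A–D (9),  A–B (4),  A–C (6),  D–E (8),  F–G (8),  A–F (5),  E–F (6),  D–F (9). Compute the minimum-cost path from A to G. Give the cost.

A few of the A→G routes:
A - B - C - E - F - G: 4 + 9 + 3 + 6 + 8 = 30
A - D - F - G: 9 + 9 + 8 = 26
A - B - D - E - F - G: 4 + 2 + 8 + 6 + 8 = 28
A - B - D - F - G: 4 + 2 + 9 + 8 = 23
A - C - E - F - G: 6 + 3 + 6 + 8 = 23
A - F - G: 5 + 8 = 13
Best route has total 13.

13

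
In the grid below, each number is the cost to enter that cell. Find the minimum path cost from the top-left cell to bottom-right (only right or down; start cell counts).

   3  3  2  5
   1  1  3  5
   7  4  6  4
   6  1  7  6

Best path: (0,0) -> (1,0) -> (1,1) -> (1,2) -> (1,3) -> (2,3) -> (3,3)
Cost: 3 + 1 + 1 + 3 + 5 + 4 + 6 = 23

23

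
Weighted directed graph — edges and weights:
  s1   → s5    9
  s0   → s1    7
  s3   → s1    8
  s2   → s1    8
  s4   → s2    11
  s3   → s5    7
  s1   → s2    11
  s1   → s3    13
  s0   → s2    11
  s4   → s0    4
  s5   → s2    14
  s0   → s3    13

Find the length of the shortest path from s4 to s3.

17

Checking several routes:
s4 → s2 → s1 → s3: 11 + 8 + 13 = 32
s4 → s0 → s1 → s3: 4 + 7 + 13 = 24
s4 → s0 → s3: 4 + 13 = 17
Shortest: 17.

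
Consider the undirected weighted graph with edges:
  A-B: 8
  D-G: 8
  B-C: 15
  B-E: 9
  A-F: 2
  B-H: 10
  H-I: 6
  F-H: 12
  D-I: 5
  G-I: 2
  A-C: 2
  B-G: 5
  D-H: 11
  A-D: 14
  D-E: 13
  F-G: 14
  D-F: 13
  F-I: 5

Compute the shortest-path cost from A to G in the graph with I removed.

Comparing a few candidate routes:
A -> B -> G: 8 + 5 = 13
A -> F -> G: 2 + 14 = 16
A -> D -> G: 14 + 8 = 22
Shortest: 13.

13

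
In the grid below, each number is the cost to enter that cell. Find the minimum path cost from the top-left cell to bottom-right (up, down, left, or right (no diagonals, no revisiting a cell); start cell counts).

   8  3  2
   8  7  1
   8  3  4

One optimal route is r0c0→r0c1→r0c2→r1c2→r2c2.
Its cost is 8 + 3 + 2 + 1 + 4 = 18.

18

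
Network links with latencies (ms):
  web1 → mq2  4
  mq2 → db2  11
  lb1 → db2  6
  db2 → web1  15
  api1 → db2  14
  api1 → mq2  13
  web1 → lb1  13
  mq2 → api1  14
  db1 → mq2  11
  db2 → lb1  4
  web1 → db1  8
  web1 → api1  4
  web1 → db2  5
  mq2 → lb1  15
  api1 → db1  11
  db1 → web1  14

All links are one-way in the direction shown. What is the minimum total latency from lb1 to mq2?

Comparing a few candidate routes:
lb1 - db2 - web1 - db1 - mq2: 6 + 15 + 8 + 11 = 40
lb1 - db2 - web1 - mq2: 6 + 15 + 4 = 25
lb1 - db2 - web1 - api1 - mq2: 6 + 15 + 4 + 13 = 38
Best route has total 25 ms.

25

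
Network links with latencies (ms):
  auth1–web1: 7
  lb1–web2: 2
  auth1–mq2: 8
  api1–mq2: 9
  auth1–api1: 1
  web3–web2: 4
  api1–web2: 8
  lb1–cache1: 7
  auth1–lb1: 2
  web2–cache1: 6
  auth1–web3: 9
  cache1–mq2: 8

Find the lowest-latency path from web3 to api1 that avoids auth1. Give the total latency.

12

Routes from web3 to api1 avoiding auth1:
web3-web2-cache1-mq2-api1: 4 + 6 + 8 + 9 = 27
web3-web2-lb1-cache1-mq2-api1: 4 + 2 + 7 + 8 + 9 = 30
web3-web2-api1: 4 + 8 = 12
Best route has total 12 ms.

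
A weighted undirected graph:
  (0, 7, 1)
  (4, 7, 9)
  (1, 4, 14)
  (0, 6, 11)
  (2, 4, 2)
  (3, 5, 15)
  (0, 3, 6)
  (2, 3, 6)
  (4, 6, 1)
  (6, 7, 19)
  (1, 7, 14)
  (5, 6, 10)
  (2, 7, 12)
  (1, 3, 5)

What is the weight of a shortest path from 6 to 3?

Some routes from 6 to 3:
6 -> 4 -> 2 -> 3: 1 + 2 + 6 = 9
6 -> 4 -> 7 -> 0 -> 3: 1 + 9 + 1 + 6 = 17
6 -> 0 -> 3: 11 + 6 = 17
Best route has total 9.

9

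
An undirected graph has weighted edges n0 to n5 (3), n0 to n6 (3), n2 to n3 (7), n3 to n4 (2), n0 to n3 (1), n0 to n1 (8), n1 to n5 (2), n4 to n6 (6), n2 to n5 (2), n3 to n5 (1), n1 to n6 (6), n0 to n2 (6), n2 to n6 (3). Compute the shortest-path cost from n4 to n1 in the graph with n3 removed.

A few of the n4→n1 routes:
n4 -> n6 -> n1: 6 + 6 = 12
n4 -> n6 -> n0 -> n5 -> n1: 6 + 3 + 3 + 2 = 14
n4 -> n6 -> n0 -> n2 -> n5 -> n1: 6 + 3 + 6 + 2 + 2 = 19
n4 -> n6 -> n2 -> n5 -> n1: 6 + 3 + 2 + 2 = 13
n4 -> n6 -> n0 -> n1: 6 + 3 + 8 = 17
Shortest: 12.

12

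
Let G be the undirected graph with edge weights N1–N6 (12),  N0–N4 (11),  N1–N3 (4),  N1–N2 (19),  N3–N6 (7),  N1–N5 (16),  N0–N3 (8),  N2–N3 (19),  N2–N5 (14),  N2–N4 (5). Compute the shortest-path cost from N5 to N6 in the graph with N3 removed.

28

Routes from N5 to N6 avoiding N3:
N5→N1→N6: 16 + 12 = 28
N5→N2→N1→N6: 14 + 19 + 12 = 45
Shortest: 28.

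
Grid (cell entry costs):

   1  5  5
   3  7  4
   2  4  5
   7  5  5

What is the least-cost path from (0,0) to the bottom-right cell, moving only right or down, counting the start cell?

20

Take r0c0 r1c0 r2c0 r2c1 r2c2 r3c2 for a total of 1 + 3 + 2 + 4 + 5 + 5 = 20.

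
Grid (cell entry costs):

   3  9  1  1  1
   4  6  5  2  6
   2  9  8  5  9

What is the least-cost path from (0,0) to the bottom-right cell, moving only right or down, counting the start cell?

30

One optimal route is (0,0) -> (0,1) -> (0,2) -> (0,3) -> (0,4) -> (1,4) -> (2,4).
Its cost is 3 + 9 + 1 + 1 + 1 + 6 + 9 = 30.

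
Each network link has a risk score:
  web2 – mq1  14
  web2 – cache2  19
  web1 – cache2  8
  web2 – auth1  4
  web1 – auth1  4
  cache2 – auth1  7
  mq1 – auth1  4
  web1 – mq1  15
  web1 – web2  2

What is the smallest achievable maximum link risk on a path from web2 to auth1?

4

Some routes from web2 to auth1:
web2 → mq1 → web1 → cache2 → auth1: max(14, 15, 8, 7) = 15
web2 → mq1 → auth1: max(14, 4) = 14
web2 → auth1: max(4) = 4
web2 → web1 → auth1: max(2, 4) = 4
web2 → web1 → cache2 → auth1: max(2, 8, 7) = 8
Smallest bottleneck: 4.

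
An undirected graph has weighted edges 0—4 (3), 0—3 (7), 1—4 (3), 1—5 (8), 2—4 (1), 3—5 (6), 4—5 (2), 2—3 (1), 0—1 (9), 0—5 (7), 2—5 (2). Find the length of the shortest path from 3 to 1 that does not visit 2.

A few of the 3→1 routes:
3→0→1: 7 + 9 = 16
3→5→0→4→1: 6 + 7 + 3 + 3 = 19
3→5→1: 6 + 8 = 14
3→0→4→1: 7 + 3 + 3 = 13
3→5→4→1: 6 + 2 + 3 = 11
The minimum is 11.

11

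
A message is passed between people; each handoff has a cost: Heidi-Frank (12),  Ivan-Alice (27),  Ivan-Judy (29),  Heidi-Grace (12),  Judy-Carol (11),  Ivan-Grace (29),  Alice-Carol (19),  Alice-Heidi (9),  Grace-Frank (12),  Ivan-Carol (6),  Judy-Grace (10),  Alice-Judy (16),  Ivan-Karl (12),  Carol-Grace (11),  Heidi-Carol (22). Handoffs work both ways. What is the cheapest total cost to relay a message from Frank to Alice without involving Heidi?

38

A few of the Frank→Alice routes:
Frank - Grace - Judy - Carol - Alice: 12 + 10 + 11 + 19 = 52
Frank - Grace - Judy - Alice: 12 + 10 + 16 = 38
Frank - Grace - Carol - Judy - Alice: 12 + 11 + 11 + 16 = 50
Frank - Grace - Carol - Alice: 12 + 11 + 19 = 42
Shortest: 38.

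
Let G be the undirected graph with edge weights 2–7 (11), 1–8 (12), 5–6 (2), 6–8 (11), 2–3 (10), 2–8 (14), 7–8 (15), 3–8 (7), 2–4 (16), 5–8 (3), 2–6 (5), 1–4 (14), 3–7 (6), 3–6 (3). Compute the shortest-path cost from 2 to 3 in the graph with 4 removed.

Checking several routes:
2→6→5→8→3: 5 + 2 + 3 + 7 = 17
2→7→3: 11 + 6 = 17
2→6→3: 5 + 3 = 8
2→3: 10
The minimum is 8.

8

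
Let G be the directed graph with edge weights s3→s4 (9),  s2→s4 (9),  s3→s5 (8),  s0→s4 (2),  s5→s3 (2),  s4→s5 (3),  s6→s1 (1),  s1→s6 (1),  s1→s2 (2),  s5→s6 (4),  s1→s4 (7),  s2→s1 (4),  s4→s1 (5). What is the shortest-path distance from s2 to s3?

Candidate routes:
s2 - s4 - s5 - s3: 9 + 3 + 2 = 14
s2 - s1 - s4 - s5 - s3: 4 + 7 + 3 + 2 = 16
Best route has total 14.

14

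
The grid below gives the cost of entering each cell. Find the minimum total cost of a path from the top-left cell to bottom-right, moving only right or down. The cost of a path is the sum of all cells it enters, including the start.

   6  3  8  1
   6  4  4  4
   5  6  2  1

20

Path r0c0 → r0c1 → r1c1 → r1c2 → r2c2 → r2c3: 6 + 3 + 4 + 4 + 2 + 1 = 20.
(Top row then right column would cost 23.)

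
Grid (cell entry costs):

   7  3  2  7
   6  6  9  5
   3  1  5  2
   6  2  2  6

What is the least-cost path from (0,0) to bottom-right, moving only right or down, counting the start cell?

Cheapest: r0c0→r0c1→r1c1→r2c1→r3c1→r3c2→r3c3
  7 + 3 + 6 + 1 + 2 + 2 + 6 = 27
For comparison, the top-then-right route costs 32.

27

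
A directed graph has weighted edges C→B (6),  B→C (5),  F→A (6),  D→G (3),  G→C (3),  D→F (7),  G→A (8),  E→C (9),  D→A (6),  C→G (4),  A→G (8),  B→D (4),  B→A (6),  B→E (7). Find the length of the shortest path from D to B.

Candidate routes:
D - G - C - B: 3 + 3 + 6 = 12
D - F - A - G - C - B: 7 + 6 + 8 + 3 + 6 = 30
D - A - G - C - B: 6 + 8 + 3 + 6 = 23
Best route has total 12.

12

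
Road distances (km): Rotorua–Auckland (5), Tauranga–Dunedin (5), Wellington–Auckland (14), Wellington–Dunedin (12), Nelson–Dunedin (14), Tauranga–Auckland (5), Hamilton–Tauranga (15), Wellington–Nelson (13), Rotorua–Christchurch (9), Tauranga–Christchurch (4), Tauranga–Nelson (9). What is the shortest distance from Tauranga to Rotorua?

Some routes from Tauranga to Rotorua:
Tauranga - Dunedin - Nelson - Wellington - Auckland - Rotorua: 5 + 14 + 13 + 14 + 5 = 51
Tauranga - Auckland - Rotorua: 5 + 5 = 10
Tauranga - Dunedin - Wellington - Auckland - Rotorua: 5 + 12 + 14 + 5 = 36
Tauranga - Nelson - Wellington - Auckland - Rotorua: 9 + 13 + 14 + 5 = 41
Tauranga - Christchurch - Rotorua: 4 + 9 = 13
Best route has total 10 km.

10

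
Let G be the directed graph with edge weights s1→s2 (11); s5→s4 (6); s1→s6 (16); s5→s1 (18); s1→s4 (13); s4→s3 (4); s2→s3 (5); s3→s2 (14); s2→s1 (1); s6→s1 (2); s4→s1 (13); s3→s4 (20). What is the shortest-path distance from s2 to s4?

Candidate routes:
s2 → s3 → s4: 5 + 20 = 25
s2 → s1 → s4: 1 + 13 = 14
Shortest: 14.

14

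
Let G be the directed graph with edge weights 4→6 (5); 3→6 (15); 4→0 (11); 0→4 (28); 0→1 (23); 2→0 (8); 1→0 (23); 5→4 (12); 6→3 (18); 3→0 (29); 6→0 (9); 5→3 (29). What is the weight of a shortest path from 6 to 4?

37

Candidate routes:
6 - 3 - 0 - 4: 18 + 29 + 28 = 75
6 - 0 - 4: 9 + 28 = 37
The minimum is 37.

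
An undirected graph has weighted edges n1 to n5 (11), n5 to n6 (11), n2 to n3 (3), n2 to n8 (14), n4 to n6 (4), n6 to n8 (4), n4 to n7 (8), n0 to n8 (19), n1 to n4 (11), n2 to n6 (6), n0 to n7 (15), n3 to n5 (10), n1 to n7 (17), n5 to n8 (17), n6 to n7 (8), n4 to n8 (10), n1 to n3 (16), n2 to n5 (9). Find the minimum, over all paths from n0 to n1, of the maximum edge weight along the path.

Some routes from n0 to n1:
n0 -> n7 -> n6 -> n5 -> n2 -> n8 -> n4 -> n1: max(15, 8, 11, 9, 14, 10, 11) = 15
n0 -> n7 -> n6 -> n5 -> n3 -> n2 -> n8 -> n4 -> n1: max(15, 8, 11, 10, 3, 14, 10, 11) = 15
n0 -> n7 -> n6 -> n5 -> n1: max(15, 8, 11, 11) = 15
The minimum achievable maximum is 15.

15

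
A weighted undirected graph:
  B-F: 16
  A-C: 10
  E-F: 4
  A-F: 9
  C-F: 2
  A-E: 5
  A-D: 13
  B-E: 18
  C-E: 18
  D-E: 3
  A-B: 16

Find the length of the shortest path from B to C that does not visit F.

26

Some routes from B to C avoiding F:
B → E → C: 18 + 18 = 36
B → E → A → C: 18 + 5 + 10 = 33
B → A → E → C: 16 + 5 + 18 = 39
B → E → D → A → C: 18 + 3 + 13 + 10 = 44
B → A → C: 16 + 10 = 26
The minimum is 26.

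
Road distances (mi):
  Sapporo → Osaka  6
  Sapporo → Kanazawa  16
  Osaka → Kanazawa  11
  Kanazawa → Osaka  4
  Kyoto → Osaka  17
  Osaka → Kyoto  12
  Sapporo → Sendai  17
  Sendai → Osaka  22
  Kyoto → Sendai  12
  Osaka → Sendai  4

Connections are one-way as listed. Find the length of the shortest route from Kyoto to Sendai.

Candidate routes:
Kyoto -> Sendai: 12
Kyoto -> Osaka -> Sendai: 17 + 4 = 21
Best route has total 12 mi.

12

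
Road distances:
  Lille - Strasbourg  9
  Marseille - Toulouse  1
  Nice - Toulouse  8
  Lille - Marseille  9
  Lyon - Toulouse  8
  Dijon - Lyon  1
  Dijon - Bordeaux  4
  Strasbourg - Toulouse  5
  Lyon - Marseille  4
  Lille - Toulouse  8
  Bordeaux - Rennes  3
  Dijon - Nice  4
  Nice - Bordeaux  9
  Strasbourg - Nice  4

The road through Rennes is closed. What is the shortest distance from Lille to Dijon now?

14

Checking several routes:
Lille-Strasbourg-Nice-Dijon: 9 + 4 + 4 = 17
Lille-Marseille-Lyon-Dijon: 9 + 4 + 1 = 14
Lille-Toulouse-Marseille-Lyon-Dijon: 8 + 1 + 4 + 1 = 14
Best route has total 14.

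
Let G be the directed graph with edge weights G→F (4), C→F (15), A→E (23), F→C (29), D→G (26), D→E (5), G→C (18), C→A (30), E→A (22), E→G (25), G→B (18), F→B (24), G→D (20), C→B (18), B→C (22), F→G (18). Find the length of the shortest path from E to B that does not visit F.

Routes from E to B avoiding F:
E-G-B: 25 + 18 = 43
E-G-C-B: 25 + 18 + 18 = 61
Best route has total 43.

43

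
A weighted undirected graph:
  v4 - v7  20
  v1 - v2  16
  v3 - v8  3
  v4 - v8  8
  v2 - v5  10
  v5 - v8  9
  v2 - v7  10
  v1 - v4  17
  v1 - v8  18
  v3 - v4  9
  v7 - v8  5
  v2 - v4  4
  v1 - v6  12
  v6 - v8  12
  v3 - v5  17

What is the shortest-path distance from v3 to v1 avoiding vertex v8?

Some routes from v3 to v1 avoiding v8:
v3 -> v4 -> v7 -> v2 -> v1: 9 + 20 + 10 + 16 = 55
v3 -> v5 -> v2 -> v1: 17 + 10 + 16 = 43
v3 -> v4 -> v2 -> v1: 9 + 4 + 16 = 29
v3 -> v5 -> v2 -> v4 -> v1: 17 + 10 + 4 + 17 = 48
v3 -> v4 -> v1: 9 + 17 = 26
The minimum is 26.

26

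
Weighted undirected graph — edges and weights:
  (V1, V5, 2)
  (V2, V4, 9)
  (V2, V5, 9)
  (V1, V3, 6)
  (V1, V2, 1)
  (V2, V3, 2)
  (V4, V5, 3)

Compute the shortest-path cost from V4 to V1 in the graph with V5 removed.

10

Paths from V4 to V1 avoiding V5:
V4 -> V2 -> V3 -> V1: 9 + 2 + 6 = 17
V4 -> V2 -> V1: 9 + 1 = 10
Best route has total 10.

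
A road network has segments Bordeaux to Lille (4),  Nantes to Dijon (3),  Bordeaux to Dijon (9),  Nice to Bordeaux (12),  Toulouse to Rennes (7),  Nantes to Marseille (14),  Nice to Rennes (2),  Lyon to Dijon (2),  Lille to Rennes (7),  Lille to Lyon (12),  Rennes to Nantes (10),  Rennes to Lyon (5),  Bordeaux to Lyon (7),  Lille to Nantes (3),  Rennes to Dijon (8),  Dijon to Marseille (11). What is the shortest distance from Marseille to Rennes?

Comparing a few candidate routes:
Marseille - Nantes - Dijon - Lyon - Rennes: 14 + 3 + 2 + 5 = 24
Marseille - Dijon - Rennes: 11 + 8 = 19
Marseille - Dijon - Lyon - Rennes: 11 + 2 + 5 = 18
Best route has total 18 km.

18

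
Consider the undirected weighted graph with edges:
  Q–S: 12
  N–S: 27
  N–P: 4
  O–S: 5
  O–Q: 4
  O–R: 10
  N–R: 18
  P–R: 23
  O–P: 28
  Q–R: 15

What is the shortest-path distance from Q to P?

Some routes from Q to P:
Q→O→R→P: 4 + 10 + 23 = 37
Q→O→P: 4 + 28 = 32
Q→R→P: 15 + 23 = 38
Q→R→N→P: 15 + 18 + 4 = 37
Q→O→S→N→P: 4 + 5 + 27 + 4 = 40
Q→O→R→N→P: 4 + 10 + 18 + 4 = 36
The minimum is 32.

32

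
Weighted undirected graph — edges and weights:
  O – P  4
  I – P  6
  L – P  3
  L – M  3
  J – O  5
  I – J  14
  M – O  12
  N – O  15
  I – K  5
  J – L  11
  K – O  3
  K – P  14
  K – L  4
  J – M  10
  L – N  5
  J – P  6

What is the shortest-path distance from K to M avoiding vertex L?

Some routes from K to M avoiding L:
K→I→J→M: 5 + 14 + 10 = 29
K→I→P→O→M: 5 + 6 + 4 + 12 = 27
K→O→M: 3 + 12 = 15
K→O→J→M: 3 + 5 + 10 = 18
K→I→P→J→M: 5 + 6 + 6 + 10 = 27
K→O→P→J→M: 3 + 4 + 6 + 10 = 23
The minimum is 15.

15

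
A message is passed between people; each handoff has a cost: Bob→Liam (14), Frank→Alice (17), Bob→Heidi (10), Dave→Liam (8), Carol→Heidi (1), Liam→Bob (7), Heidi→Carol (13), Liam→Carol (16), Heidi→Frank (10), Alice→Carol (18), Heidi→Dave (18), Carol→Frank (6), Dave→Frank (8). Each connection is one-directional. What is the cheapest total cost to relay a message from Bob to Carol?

Some routes from Bob to Carol:
Bob -> Heidi -> Dave -> Liam -> Carol: 10 + 18 + 8 + 16 = 52
Bob -> Heidi -> Carol: 10 + 13 = 23
Bob -> Liam -> Carol: 14 + 16 = 30
Shortest: 23.

23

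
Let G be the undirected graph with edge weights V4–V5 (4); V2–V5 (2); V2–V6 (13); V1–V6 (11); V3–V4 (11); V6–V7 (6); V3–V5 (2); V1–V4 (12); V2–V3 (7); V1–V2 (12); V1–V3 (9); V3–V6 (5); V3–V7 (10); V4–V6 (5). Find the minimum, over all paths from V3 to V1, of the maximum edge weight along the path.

Comparing a few candidate routes:
V3 -> V2 -> V5 -> V4 -> V6 -> V1: max(7, 2, 4, 5, 11) = 11
V3 -> V4 -> V6 -> V1: max(11, 5, 11) = 11
V3 -> V1: max(9) = 9
V3 -> V5 -> V4 -> V6 -> V1: max(2, 4, 5, 11) = 11
V3 -> V7 -> V6 -> V1: max(10, 6, 11) = 11
Smallest bottleneck: 9.

9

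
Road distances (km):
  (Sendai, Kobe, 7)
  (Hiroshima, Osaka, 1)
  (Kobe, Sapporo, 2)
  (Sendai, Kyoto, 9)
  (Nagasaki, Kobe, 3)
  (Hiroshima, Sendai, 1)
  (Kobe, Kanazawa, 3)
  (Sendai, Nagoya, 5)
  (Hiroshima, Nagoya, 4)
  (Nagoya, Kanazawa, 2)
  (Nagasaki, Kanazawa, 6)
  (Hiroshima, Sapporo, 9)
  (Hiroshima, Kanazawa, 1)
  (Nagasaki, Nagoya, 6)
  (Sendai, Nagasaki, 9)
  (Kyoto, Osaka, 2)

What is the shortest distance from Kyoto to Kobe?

Some routes from Kyoto to Kobe:
Kyoto → Osaka → Hiroshima → Kanazawa → Kobe: 2 + 1 + 1 + 3 = 7
Kyoto → Osaka → Hiroshima → Kanazawa → Nagasaki → Kobe: 2 + 1 + 1 + 6 + 3 = 13
Kyoto → Osaka → Hiroshima → Sendai → Nagoya → Kanazawa → Kobe: 2 + 1 + 1 + 5 + 2 + 3 = 14
Kyoto → Osaka → Hiroshima → Sapporo → Kobe: 2 + 1 + 9 + 2 = 14
Kyoto → Osaka → Hiroshima → Nagoya → Kanazawa → Kobe: 2 + 1 + 4 + 2 + 3 = 12
Kyoto → Osaka → Hiroshima → Sendai → Kobe: 2 + 1 + 1 + 7 = 11
Best route has total 7 km.

7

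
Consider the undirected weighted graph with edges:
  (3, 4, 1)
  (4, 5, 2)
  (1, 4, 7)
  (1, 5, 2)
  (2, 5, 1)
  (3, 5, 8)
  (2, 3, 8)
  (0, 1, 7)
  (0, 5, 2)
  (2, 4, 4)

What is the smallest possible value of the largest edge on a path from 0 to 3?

2

Some routes from 0 to 3:
0-5-2-4-3: max(2, 1, 4, 1) = 4
0-1-5-2-4-3: max(7, 2, 1, 4, 1) = 7
0-1-4-3: max(7, 7, 1) = 7
0-5-4-3: max(2, 2, 1) = 2
The minimum achievable maximum is 2.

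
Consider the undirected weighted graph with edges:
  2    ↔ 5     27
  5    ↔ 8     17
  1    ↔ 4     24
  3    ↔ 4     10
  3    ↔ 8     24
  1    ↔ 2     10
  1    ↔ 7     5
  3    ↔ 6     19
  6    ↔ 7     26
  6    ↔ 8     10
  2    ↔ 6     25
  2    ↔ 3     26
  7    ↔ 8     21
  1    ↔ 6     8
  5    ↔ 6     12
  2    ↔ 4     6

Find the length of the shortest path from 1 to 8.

Some routes from 1 to 8:
1→6→8: 8 + 10 = 18
1→7→8: 5 + 21 = 26
1→6→5→8: 8 + 12 + 17 = 37
The minimum is 18.

18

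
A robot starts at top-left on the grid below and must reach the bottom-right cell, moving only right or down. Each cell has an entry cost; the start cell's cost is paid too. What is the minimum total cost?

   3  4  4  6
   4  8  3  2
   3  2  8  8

24

Best path: [0,0] [0,1] [0,2] [1,2] [1,3] [2,3]
Cost: 3 + 4 + 4 + 3 + 2 + 8 = 24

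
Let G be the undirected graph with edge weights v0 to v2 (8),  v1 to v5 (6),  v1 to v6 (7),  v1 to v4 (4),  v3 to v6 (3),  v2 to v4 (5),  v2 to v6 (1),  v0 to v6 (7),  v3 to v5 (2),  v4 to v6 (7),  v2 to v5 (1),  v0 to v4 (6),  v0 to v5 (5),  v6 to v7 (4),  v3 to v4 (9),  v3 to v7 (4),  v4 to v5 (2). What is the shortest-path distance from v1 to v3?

8

Checking several routes:
v1 - v4 - v5 - v2 - v6 - v3: 4 + 2 + 1 + 1 + 3 = 11
v1 - v5 - v2 - v6 - v3: 6 + 1 + 1 + 3 = 11
v1 - v4 - v5 - v3: 4 + 2 + 2 = 8
v1 - v5 - v3: 6 + 2 = 8
v1 - v6 - v3: 7 + 3 = 10
The minimum is 8.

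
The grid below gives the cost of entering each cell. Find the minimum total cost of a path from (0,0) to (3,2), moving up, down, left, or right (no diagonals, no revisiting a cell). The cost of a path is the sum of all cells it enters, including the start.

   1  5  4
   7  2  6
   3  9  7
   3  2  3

19

Path r0c0 → r1c0 → r2c0 → r3c0 → r3c1 → r3c2: 1 + 7 + 3 + 3 + 2 + 3 = 19.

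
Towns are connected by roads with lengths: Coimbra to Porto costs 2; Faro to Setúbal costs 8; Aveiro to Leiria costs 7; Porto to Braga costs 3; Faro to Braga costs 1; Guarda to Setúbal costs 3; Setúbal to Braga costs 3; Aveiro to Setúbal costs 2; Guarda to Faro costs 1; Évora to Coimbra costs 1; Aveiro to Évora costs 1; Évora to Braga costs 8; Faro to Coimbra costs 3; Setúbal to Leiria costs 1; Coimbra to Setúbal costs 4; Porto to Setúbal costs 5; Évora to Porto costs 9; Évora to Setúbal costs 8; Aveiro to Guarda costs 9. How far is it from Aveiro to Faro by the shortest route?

Checking several routes:
Aveiro-Setúbal-Guarda-Faro: 2 + 3 + 1 = 6
Aveiro-Évora-Coimbra-Faro: 1 + 1 + 3 = 5
Aveiro-Setúbal-Braga-Faro: 2 + 3 + 1 = 6
Aveiro-Évora-Coimbra-Porto-Braga-Faro: 1 + 1 + 2 + 3 + 1 = 8
The minimum is 5.

5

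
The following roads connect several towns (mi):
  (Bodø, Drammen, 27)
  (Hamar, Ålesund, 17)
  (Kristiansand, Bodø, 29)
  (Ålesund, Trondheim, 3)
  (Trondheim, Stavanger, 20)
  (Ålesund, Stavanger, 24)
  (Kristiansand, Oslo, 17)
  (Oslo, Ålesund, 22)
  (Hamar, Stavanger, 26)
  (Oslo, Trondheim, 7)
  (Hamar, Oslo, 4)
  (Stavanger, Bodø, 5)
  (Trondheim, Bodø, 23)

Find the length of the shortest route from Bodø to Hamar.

31

Comparing a few candidate routes:
Bodø - Stavanger - Hamar: 5 + 26 = 31
Bodø - Stavanger - Trondheim - Oslo - Hamar: 5 + 20 + 7 + 4 = 36
Bodø - Trondheim - Oslo - Hamar: 23 + 7 + 4 = 34
Bodø - Stavanger - Ålesund - Trondheim - Oslo - Hamar: 5 + 24 + 3 + 7 + 4 = 43
Shortest: 31 mi.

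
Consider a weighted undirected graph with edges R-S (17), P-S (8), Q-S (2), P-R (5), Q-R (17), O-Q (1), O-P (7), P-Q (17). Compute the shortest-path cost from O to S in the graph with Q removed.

15

Routes from O to S avoiding Q:
O-P-R-S: 7 + 5 + 17 = 29
O-P-S: 7 + 8 = 15
Shortest: 15.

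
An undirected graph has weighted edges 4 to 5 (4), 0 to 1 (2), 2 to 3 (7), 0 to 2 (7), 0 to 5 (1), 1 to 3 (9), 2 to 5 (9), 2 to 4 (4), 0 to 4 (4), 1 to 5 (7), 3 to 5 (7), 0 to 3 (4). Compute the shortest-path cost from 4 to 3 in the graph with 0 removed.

Paths from 4 to 3 avoiding 0:
4→5→1→3: 4 + 7 + 9 = 20
4→2→5→3: 4 + 9 + 7 = 20
4→5→3: 4 + 7 = 11
4→2→3: 4 + 7 = 11
4→5→2→3: 4 + 9 + 7 = 20
4→2→5→1→3: 4 + 9 + 7 + 9 = 29
The minimum is 11.

11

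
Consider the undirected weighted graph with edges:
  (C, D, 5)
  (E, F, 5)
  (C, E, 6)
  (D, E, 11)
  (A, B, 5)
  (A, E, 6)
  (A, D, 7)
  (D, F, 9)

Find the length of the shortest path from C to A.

Paths from C to A:
C→E→D→A: 6 + 11 + 7 = 24
C→E→F→D→A: 6 + 5 + 9 + 7 = 27
C→D→F→E→A: 5 + 9 + 5 + 6 = 25
C→D→A: 5 + 7 = 12
C→D→E→A: 5 + 11 + 6 = 22
C→E→A: 6 + 6 = 12
Shortest: 12.

12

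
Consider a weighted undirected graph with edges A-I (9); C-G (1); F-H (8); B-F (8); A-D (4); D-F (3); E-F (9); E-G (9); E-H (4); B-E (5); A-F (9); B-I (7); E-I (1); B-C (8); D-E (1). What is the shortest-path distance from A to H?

A few of the A→H routes:
A→F→H: 9 + 8 = 17
A→I→E→H: 9 + 1 + 4 = 14
A→D→F→E→H: 4 + 3 + 9 + 4 = 20
A→D→F→H: 4 + 3 + 8 = 15
A→D→E→H: 4 + 1 + 4 = 9
A→F→D→E→H: 9 + 3 + 1 + 4 = 17
Best route has total 9.

9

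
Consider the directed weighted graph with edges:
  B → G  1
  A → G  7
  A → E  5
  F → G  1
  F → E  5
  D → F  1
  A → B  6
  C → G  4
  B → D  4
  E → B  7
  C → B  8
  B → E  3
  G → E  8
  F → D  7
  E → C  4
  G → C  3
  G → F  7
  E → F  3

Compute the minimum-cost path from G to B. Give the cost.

11

Some routes from G to B:
G→F→E→B: 7 + 5 + 7 = 19
G→E→C→B: 8 + 4 + 8 = 20
G→C→B: 3 + 8 = 11
G→E→B: 8 + 7 = 15
Best route has total 11.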